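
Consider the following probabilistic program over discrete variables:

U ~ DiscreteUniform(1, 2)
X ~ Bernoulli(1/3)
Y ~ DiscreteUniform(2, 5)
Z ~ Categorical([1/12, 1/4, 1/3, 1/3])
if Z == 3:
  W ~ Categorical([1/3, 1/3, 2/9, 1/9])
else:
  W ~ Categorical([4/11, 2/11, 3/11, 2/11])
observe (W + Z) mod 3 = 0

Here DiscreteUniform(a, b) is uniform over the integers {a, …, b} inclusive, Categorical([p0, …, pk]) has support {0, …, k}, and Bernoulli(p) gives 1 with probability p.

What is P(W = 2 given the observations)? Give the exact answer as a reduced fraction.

Enumerate traces; 96 have nonzero weight after conditioning:
  (U=1, X=0, Y=2, Z=0, W=0) weight 1/396
  (U=1, X=0, Y=2, Z=0, W=3) weight 1/792
  (U=1, X=0, Y=2, Z=1, W=2) weight 1/176
  (U=1, X=0, Y=2, Z=2, W=1) weight 1/198
  (U=1, X=0, Y=2, Z=3, W=0) weight 1/108
  (U=1, X=0, Y=2, Z=3, W=3) weight 1/324
  (U=1, X=0, Y=3, Z=0, W=0) weight 1/396
  (U=1, X=0, Y=3, Z=0, W=3) weight 1/792
  … 88 more
Group by W:
  weight(W=0) = 14/99
  weight(W=1) = 2/33
  weight(W=2) = 3/44
  weight(W=3) = 31/594
Total weight = 14/99 + 2/33 + 3/44 + 31/594 = 383/1188
P(W=0 | obs) = 14/99 / 383/1188 = 168/383
P(W=1 | obs) = 2/33 / 383/1188 = 72/383
P(W=2 | obs) = 3/44 / 383/1188 = 81/383
P(W=3 | obs) = 31/594 / 383/1188 = 62/383

P(W = 2 | obs) = 81/383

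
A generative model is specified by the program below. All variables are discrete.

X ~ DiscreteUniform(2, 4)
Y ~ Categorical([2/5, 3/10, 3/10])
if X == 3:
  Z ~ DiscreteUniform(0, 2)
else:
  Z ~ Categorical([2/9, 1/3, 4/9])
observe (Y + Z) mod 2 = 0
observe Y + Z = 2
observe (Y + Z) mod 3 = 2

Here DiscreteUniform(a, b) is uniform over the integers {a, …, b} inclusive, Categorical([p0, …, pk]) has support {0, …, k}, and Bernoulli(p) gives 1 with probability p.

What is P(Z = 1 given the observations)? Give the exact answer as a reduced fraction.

P(Z = 1 | obs) = 27/92

Enumerate traces; 9 have nonzero weight after conditioning:
  (X=2, Y=0, Z=2) weight 8/135
  (X=2, Y=1, Z=1) weight 1/30
  (X=2, Y=2, Z=0) weight 1/45
  (X=3, Y=0, Z=2) weight 2/45
  (X=3, Y=1, Z=1) weight 1/30
  (X=3, Y=2, Z=0) weight 1/30
  (X=4, Y=0, Z=2) weight 8/135
  (X=4, Y=1, Z=1) weight 1/30
  … 1 more
Group by Z:
  weight(Z=0) = 7/90
  weight(Z=1) = 1/10
  weight(Z=2) = 22/135
Total weight = 7/90 + 1/10 + 22/135 = 46/135
P(Z=0 | obs) = 7/90 / 46/135 = 21/92
P(Z=1 | obs) = 1/10 / 46/135 = 27/92
P(Z=2 | obs) = 22/135 / 46/135 = 11/23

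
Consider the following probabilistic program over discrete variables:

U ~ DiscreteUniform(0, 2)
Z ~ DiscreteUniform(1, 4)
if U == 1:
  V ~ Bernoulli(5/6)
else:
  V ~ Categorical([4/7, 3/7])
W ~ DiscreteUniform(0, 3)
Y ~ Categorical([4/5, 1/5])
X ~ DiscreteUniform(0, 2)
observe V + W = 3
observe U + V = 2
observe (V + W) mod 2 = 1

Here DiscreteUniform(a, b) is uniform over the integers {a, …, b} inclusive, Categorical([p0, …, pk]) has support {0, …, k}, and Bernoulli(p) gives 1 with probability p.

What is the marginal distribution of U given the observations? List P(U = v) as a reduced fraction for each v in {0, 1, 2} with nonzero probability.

Enumerate traces; 48 have nonzero weight after conditioning:
  (U=1, Z=1, V=1, W=2, Y=0, X=0) weight 1/216
  (U=1, Z=1, V=1, W=2, Y=0, X=1) weight 1/216
  (U=1, Z=1, V=1, W=2, Y=0, X=2) weight 1/216
  (U=1, Z=1, V=1, W=2, Y=1, X=0) weight 1/864
  (U=1, Z=1, V=1, W=2, Y=1, X=1) weight 1/864
  (U=1, Z=1, V=1, W=2, Y=1, X=2) weight 1/864
  (U=1, Z=2, V=1, W=2, Y=0, X=0) weight 1/216
  (U=1, Z=2, V=1, W=2, Y=0, X=1) weight 1/216
  (U=2, Z=1, V=0, W=3, Y=0, X=0) weight 1/315
  … 39 more
Group by U:
  weight(U=1) = 5/72
  weight(U=2) = 1/21
Total weight = 5/72 + 1/21 = 59/504
P(U=1 | obs) = 5/72 / 59/504 = 35/59
P(U=2 | obs) = 1/21 / 59/504 = 24/59

P(U=1) = 35/59, P(U=2) = 24/59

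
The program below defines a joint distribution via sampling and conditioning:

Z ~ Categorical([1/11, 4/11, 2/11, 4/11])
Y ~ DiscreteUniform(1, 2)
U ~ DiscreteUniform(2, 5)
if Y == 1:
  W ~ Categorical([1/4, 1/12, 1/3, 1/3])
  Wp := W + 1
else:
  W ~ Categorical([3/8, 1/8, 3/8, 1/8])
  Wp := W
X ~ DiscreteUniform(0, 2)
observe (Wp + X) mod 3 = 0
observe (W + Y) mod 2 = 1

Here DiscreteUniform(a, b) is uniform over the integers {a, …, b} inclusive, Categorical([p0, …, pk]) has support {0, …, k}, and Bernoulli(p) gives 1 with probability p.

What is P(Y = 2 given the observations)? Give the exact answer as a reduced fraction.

Enumerate traces; 64 have nonzero weight after conditioning:
  (Z=0, Y=1, U=2, W=0, X=2) weight 1/1056
  (Z=0, Y=1, U=2, W=2, X=0) weight 1/792
  (Z=0, Y=1, U=3, W=0, X=2) weight 1/1056
  (Z=0, Y=1, U=3, W=2, X=0) weight 1/792
  (Z=0, Y=1, U=4, W=0, X=2) weight 1/1056
  (Z=0, Y=1, U=4, W=2, X=0) weight 1/792
  (Z=0, Y=1, U=5, W=0, X=2) weight 1/1056
  (Z=0, Y=1, U=5, W=2, X=0) weight 1/792
  (Z=0, Y=2, U=2, W=1, X=2) weight 1/2112
  … 55 more
Group by Y:
  weight(Y=1) = 7/72
  weight(Y=2) = 1/24
Total weight = 7/72 + 1/24 = 5/36
P(Y=1 | obs) = 7/72 / 5/36 = 7/10
P(Y=2 | obs) = 1/24 / 5/36 = 3/10

P(Y = 2 | obs) = 3/10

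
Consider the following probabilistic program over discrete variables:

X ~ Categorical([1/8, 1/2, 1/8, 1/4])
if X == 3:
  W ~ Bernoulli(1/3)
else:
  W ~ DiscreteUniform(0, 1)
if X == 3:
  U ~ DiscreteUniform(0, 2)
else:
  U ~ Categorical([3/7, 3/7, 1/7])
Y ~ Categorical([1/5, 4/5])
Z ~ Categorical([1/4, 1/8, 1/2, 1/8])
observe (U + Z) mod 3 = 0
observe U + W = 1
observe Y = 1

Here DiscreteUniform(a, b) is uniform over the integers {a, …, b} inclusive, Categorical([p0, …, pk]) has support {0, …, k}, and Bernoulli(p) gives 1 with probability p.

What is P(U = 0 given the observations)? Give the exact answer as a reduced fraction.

P(U = 0 | obs) = 285/721

Enumerate traces; 12 have nonzero weight after conditioning:
  (X=0, W=0, U=1, Y=1, Z=2) weight 3/280
  (X=0, W=1, U=0, Y=1, Z=0) weight 3/560
  (X=0, W=1, U=0, Y=1, Z=3) weight 3/1120
  (X=1, W=0, U=1, Y=1, Z=2) weight 3/70
  (X=1, W=1, U=0, Y=1, Z=0) weight 3/140
  (X=1, W=1, U=0, Y=1, Z=3) weight 3/280
  (X=2, W=0, U=1, Y=1, Z=2) weight 3/280
  (X=2, W=1, U=0, Y=1, Z=0) weight 3/560
  … 4 more
Group by U:
  weight(U=0) = 19/336
  weight(U=1) = 109/1260
Total weight = 19/336 + 109/1260 = 103/720
P(U=0 | obs) = 19/336 / 103/720 = 285/721
P(U=1 | obs) = 109/1260 / 103/720 = 436/721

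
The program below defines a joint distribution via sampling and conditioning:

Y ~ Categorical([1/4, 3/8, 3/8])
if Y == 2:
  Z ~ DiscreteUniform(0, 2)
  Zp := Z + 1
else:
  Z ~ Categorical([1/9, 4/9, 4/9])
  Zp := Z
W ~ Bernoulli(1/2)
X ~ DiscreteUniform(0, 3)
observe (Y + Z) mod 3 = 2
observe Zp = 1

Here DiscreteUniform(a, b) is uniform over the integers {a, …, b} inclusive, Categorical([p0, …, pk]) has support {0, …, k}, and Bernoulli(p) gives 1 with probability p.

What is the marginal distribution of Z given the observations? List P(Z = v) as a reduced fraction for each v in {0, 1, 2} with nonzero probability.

Enumerate traces; 16 have nonzero weight after conditioning:
  (Y=1, Z=1, W=0, X=0) weight 1/48
  (Y=1, Z=1, W=0, X=1) weight 1/48
  (Y=1, Z=1, W=0, X=2) weight 1/48
  (Y=1, Z=1, W=0, X=3) weight 1/48
  (Y=1, Z=1, W=1, X=0) weight 1/48
  (Y=1, Z=1, W=1, X=1) weight 1/48
  (Y=1, Z=1, W=1, X=2) weight 1/48
  (Y=1, Z=1, W=1, X=3) weight 1/48
  (Y=2, Z=0, W=0, X=0) weight 1/64
  … 7 more
Group by Z:
  weight(Z=0) = 1/8
  weight(Z=1) = 1/6
Total weight = 1/8 + 1/6 = 7/24
P(Z=0 | obs) = 1/8 / 7/24 = 3/7
P(Z=1 | obs) = 1/6 / 7/24 = 4/7

P(Z=0) = 3/7, P(Z=1) = 4/7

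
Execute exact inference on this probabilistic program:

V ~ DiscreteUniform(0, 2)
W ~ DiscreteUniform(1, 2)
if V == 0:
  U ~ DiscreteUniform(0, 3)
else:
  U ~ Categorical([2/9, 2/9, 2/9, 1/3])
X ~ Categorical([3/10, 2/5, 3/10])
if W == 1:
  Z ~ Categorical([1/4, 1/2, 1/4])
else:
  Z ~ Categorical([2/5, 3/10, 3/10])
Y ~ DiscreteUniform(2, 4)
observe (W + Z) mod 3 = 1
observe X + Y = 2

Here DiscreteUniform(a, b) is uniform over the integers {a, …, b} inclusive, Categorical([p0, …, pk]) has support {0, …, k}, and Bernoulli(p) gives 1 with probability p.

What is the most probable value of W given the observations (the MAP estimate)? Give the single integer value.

Enumerate traces; 24 have nonzero weight after conditioning:
  (V=0, W=1, U=0, X=0, Z=0, Y=2) weight 1/960
  (V=0, W=1, U=1, X=0, Z=0, Y=2) weight 1/960
  (V=0, W=1, U=2, X=0, Z=0, Y=2) weight 1/960
  (V=0, W=1, U=3, X=0, Z=0, Y=2) weight 1/960
  (V=0, W=2, U=0, X=0, Z=2, Y=2) weight 1/800
  (V=0, W=2, U=1, X=0, Z=2, Y=2) weight 1/800
  (V=0, W=2, U=2, X=0, Z=2, Y=2) weight 1/800
  (V=0, W=2, U=3, X=0, Z=2, Y=2) weight 1/800
  … 16 more
Group by W:
  weight(W=1) = 1/80
  weight(W=2) = 3/200
Total weight = 1/80 + 3/200 = 11/400
P(W=1 | obs) = 1/80 / 11/400 = 5/11
P(W=2 | obs) = 3/200 / 11/400 = 6/11
argmax = 2

argmax_v P(W = v | obs) = 2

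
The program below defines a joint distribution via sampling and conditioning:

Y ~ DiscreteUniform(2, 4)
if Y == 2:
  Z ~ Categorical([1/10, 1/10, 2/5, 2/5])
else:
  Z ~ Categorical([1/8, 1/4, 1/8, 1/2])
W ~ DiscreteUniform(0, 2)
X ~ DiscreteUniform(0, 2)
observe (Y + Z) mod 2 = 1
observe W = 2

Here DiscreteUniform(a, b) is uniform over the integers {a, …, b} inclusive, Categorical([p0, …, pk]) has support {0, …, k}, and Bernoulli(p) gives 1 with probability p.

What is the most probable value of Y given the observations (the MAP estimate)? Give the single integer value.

Enumerate traces; 18 have nonzero weight after conditioning:
  (Y=2, Z=1, W=2, X=0) weight 1/270
  (Y=2, Z=1, W=2, X=1) weight 1/270
  (Y=2, Z=1, W=2, X=2) weight 1/270
  (Y=2, Z=3, W=2, X=0) weight 2/135
  (Y=2, Z=3, W=2, X=1) weight 2/135
  (Y=2, Z=3, W=2, X=2) weight 2/135
  (Y=3, Z=0, W=2, X=0) weight 1/216
  (Y=3, Z=0, W=2, X=1) weight 1/216
  (Y=4, Z=1, W=2, X=0) weight 1/108
  … 9 more
Group by Y:
  weight(Y=2) = 1/18
  weight(Y=3) = 1/36
  weight(Y=4) = 1/12
Total weight = 1/18 + 1/36 + 1/12 = 1/6
P(Y=2 | obs) = 1/18 / 1/6 = 1/3
P(Y=3 | obs) = 1/36 / 1/6 = 1/6
P(Y=4 | obs) = 1/12 / 1/6 = 1/2
argmax = 4

argmax_v P(Y = v | obs) = 4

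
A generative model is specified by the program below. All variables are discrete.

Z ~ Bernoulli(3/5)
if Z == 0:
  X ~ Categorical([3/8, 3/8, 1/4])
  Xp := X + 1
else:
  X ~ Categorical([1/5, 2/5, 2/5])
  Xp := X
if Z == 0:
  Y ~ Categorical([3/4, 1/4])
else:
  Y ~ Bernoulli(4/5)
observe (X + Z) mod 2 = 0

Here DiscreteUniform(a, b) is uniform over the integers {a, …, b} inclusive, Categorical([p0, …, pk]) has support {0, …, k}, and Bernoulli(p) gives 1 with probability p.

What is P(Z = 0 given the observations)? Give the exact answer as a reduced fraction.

Enumerate traces; 6 have nonzero weight after conditioning:
  (Z=0, X=0, Y=0) weight 9/80
  (Z=0, X=0, Y=1) weight 3/80
  (Z=0, X=2, Y=0) weight 3/40
  (Z=0, X=2, Y=1) weight 1/40
  (Z=1, X=1, Y=0) weight 6/125
  (Z=1, X=1, Y=1) weight 24/125
Group by Z:
  weight(Z=0) = 1/4
  weight(Z=1) = 6/25
Total weight = 1/4 + 6/25 = 49/100
P(Z=0 | obs) = 1/4 / 49/100 = 25/49
P(Z=1 | obs) = 6/25 / 49/100 = 24/49

P(Z = 0 | obs) = 25/49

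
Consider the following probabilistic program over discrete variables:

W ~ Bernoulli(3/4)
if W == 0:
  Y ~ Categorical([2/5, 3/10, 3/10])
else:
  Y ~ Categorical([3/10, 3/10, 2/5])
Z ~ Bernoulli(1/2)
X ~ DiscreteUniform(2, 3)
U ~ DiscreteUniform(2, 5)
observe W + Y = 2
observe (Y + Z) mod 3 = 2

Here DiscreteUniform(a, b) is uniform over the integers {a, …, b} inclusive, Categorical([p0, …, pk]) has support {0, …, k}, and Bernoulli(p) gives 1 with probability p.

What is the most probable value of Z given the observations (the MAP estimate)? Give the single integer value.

argmax_v P(Z = v | obs) = 1

Enumerate traces; 16 have nonzero weight after conditioning:
  (W=0, Y=2, Z=0, X=2, U=2) weight 3/640
  (W=0, Y=2, Z=0, X=2, U=3) weight 3/640
  (W=0, Y=2, Z=0, X=2, U=4) weight 3/640
  (W=0, Y=2, Z=0, X=2, U=5) weight 3/640
  (W=0, Y=2, Z=0, X=3, U=2) weight 3/640
  (W=0, Y=2, Z=0, X=3, U=3) weight 3/640
  (W=0, Y=2, Z=0, X=3, U=4) weight 3/640
  (W=0, Y=2, Z=0, X=3, U=5) weight 3/640
  (W=1, Y=1, Z=1, X=2, U=2) weight 9/640
  … 7 more
Group by Z:
  weight(Z=0) = 3/80
  weight(Z=1) = 9/80
Total weight = 3/80 + 9/80 = 3/20
P(Z=0 | obs) = 3/80 / 3/20 = 1/4
P(Z=1 | obs) = 9/80 / 3/20 = 3/4
argmax = 1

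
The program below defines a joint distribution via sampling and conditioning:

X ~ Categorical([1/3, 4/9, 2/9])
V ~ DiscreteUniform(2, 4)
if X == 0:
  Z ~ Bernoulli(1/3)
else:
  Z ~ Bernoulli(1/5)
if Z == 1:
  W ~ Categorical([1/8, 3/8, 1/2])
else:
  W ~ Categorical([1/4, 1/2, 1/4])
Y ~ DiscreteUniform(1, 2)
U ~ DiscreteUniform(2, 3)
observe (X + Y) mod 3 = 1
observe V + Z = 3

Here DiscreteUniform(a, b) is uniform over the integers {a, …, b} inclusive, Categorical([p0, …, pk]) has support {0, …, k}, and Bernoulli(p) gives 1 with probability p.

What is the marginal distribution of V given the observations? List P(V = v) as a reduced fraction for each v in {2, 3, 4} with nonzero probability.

P(V=2) = 7/25, P(V=3) = 18/25

Enumerate traces; 24 have nonzero weight after conditioning:
  (X=0, V=2, Z=1, W=0, Y=1, U=2) weight 1/864
  (X=0, V=2, Z=1, W=0, Y=1, U=3) weight 1/864
  (X=0, V=2, Z=1, W=1, Y=1, U=2) weight 1/288
  (X=0, V=2, Z=1, W=1, Y=1, U=3) weight 1/288
  (X=0, V=2, Z=1, W=2, Y=1, U=2) weight 1/216
  (X=0, V=2, Z=1, W=2, Y=1, U=3) weight 1/216
  (X=0, V=3, Z=0, W=0, Y=1, U=2) weight 1/216
  (X=0, V=3, Z=0, W=0, Y=1, U=3) weight 1/216
  … 16 more
Group by V:
  weight(V=2) = 7/270
  weight(V=3) = 1/15
Total weight = 7/270 + 1/15 = 5/54
P(V=2 | obs) = 7/270 / 5/54 = 7/25
P(V=3 | obs) = 1/15 / 5/54 = 18/25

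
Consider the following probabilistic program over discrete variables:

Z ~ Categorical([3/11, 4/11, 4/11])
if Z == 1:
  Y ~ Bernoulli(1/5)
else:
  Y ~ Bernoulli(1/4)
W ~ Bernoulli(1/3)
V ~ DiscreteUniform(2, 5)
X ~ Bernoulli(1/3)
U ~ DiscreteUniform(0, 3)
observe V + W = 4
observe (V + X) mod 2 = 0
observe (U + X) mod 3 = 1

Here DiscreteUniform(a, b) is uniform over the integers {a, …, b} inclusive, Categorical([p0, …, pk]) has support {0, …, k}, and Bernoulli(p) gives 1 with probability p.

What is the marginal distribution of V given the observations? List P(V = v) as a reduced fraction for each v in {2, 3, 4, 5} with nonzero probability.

Enumerate traces; 18 have nonzero weight after conditioning:
  (Z=0, Y=0, W=0, V=4, X=0, U=1) weight 1/176
  (Z=0, Y=0, W=1, V=3, X=1, U=0) weight 1/704
  (Z=0, Y=0, W=1, V=3, X=1, U=3) weight 1/704
  (Z=0, Y=1, W=0, V=4, X=0, U=1) weight 1/528
  (Z=0, Y=1, W=1, V=3, X=1, U=0) weight 1/2112
  (Z=0, Y=1, W=1, V=3, X=1, U=3) weight 1/2112
  (Z=1, Y=0, W=0, V=4, X=0, U=1) weight 4/495
  (Z=1, Y=0, W=1, V=3, X=1, U=0) weight 1/495
  … 10 more
Group by V:
  weight(V=3) = 1/72
  weight(V=4) = 1/36
Total weight = 1/72 + 1/36 = 1/24
P(V=3 | obs) = 1/72 / 1/24 = 1/3
P(V=4 | obs) = 1/36 / 1/24 = 2/3

P(V=3) = 1/3, P(V=4) = 2/3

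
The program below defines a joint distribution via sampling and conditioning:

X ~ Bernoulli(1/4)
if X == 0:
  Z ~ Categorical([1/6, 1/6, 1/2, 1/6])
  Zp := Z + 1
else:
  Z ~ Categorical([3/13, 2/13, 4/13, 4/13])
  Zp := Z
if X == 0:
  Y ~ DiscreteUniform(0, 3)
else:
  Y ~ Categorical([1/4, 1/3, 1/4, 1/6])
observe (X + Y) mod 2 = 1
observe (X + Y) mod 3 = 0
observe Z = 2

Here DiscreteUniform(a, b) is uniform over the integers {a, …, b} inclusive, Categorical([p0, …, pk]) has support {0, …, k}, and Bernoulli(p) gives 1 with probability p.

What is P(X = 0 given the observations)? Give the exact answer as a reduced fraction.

P(X = 0 | obs) = 39/47

Enumerate traces; 2 have nonzero weight after conditioning:
  (X=0, Z=2, Y=3) weight 3/32
  (X=1, Z=2, Y=2) weight 1/52
Group by X:
  weight(X=0) = 3/32
  weight(X=1) = 1/52
Total weight = 3/32 + 1/52 = 47/416
P(X=0 | obs) = 3/32 / 47/416 = 39/47
P(X=1 | obs) = 1/52 / 47/416 = 8/47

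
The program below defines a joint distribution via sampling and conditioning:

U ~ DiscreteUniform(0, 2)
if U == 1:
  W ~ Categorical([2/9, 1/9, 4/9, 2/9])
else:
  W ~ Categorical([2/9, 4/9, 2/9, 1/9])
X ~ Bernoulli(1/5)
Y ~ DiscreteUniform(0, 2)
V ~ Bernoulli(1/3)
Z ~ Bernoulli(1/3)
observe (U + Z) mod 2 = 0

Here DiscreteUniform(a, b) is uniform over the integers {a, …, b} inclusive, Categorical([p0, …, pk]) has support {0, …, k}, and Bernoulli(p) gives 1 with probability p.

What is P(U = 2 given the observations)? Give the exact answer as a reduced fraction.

P(U = 2 | obs) = 2/5

Enumerate traces; 144 have nonzero weight after conditioning:
  (U=0, W=0, X=0, Y=0, V=0, Z=0) weight 32/3645
  (U=0, W=0, X=0, Y=0, V=1, Z=0) weight 16/3645
  (U=0, W=0, X=0, Y=1, V=0, Z=0) weight 32/3645
  (U=0, W=0, X=0, Y=1, V=1, Z=0) weight 16/3645
  (U=0, W=0, X=0, Y=2, V=0, Z=0) weight 32/3645
  (U=0, W=0, X=0, Y=2, V=1, Z=0) weight 16/3645
  (U=0, W=0, X=1, Y=0, V=0, Z=0) weight 8/3645
  (U=0, W=0, X=1, Y=0, V=1, Z=0) weight 4/3645
  (U=1, W=0, X=0, Y=0, V=0, Z=1) weight 16/3645
  (U=2, W=0, X=0, Y=0, V=0, Z=0) weight 32/3645
  … 134 more
Group by U:
  weight(U=0) = 2/9
  weight(U=1) = 1/9
  weight(U=2) = 2/9
Total weight = 2/9 + 1/9 + 2/9 = 5/9
P(U=0 | obs) = 2/9 / 5/9 = 2/5
P(U=1 | obs) = 1/9 / 5/9 = 1/5
P(U=2 | obs) = 2/9 / 5/9 = 2/5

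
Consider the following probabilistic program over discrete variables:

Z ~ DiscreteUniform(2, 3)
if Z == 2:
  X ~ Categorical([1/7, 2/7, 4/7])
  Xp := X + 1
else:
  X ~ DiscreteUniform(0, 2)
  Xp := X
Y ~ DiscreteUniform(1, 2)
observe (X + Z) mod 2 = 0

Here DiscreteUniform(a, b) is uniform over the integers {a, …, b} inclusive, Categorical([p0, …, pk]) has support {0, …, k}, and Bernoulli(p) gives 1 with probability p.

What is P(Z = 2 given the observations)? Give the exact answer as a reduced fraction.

Enumerate traces; 6 have nonzero weight after conditioning:
  (Z=2, X=0, Y=1) weight 1/28
  (Z=2, X=0, Y=2) weight 1/28
  (Z=2, X=2, Y=1) weight 1/7
  (Z=2, X=2, Y=2) weight 1/7
  (Z=3, X=1, Y=1) weight 1/12
  (Z=3, X=1, Y=2) weight 1/12
Group by Z:
  weight(Z=2) = 5/14
  weight(Z=3) = 1/6
Total weight = 5/14 + 1/6 = 11/21
P(Z=2 | obs) = 5/14 / 11/21 = 15/22
P(Z=3 | obs) = 1/6 / 11/21 = 7/22

P(Z = 2 | obs) = 15/22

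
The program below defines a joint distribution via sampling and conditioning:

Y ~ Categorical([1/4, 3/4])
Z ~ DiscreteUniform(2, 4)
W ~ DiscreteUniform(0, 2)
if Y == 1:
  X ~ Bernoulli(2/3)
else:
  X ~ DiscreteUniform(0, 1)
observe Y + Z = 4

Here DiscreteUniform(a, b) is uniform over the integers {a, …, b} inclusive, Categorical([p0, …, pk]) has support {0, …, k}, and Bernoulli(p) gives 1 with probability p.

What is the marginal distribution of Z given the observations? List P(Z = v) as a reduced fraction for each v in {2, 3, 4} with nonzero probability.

P(Z=3) = 3/4, P(Z=4) = 1/4

Enumerate traces; 12 have nonzero weight after conditioning:
  (Y=0, Z=4, W=0, X=0) weight 1/72
  (Y=0, Z=4, W=0, X=1) weight 1/72
  (Y=0, Z=4, W=1, X=0) weight 1/72
  (Y=0, Z=4, W=1, X=1) weight 1/72
  (Y=0, Z=4, W=2, X=0) weight 1/72
  (Y=0, Z=4, W=2, X=1) weight 1/72
  (Y=1, Z=3, W=0, X=0) weight 1/36
  (Y=1, Z=3, W=0, X=1) weight 1/18
  … 4 more
Group by Z:
  weight(Z=3) = 1/4
  weight(Z=4) = 1/12
Total weight = 1/4 + 1/12 = 1/3
P(Z=3 | obs) = 1/4 / 1/3 = 3/4
P(Z=4 | obs) = 1/12 / 1/3 = 1/4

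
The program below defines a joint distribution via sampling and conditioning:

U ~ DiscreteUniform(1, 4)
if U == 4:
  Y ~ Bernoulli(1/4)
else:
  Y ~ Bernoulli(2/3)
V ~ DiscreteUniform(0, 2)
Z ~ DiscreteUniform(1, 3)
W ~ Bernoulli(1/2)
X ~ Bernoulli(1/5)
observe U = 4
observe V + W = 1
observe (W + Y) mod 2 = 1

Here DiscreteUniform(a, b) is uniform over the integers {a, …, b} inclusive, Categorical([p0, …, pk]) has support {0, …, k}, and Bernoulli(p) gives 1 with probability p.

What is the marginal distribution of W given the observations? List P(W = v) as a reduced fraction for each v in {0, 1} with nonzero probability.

P(W=0) = 1/4, P(W=1) = 3/4

Enumerate traces; 12 have nonzero weight after conditioning:
  (U=4, Y=0, V=0, Z=1, W=1, X=0) weight 1/120
  (U=4, Y=0, V=0, Z=1, W=1, X=1) weight 1/480
  (U=4, Y=0, V=0, Z=2, W=1, X=0) weight 1/120
  (U=4, Y=0, V=0, Z=2, W=1, X=1) weight 1/480
  (U=4, Y=0, V=0, Z=3, W=1, X=0) weight 1/120
  (U=4, Y=0, V=0, Z=3, W=1, X=1) weight 1/480
  (U=4, Y=1, V=1, Z=1, W=0, X=0) weight 1/360
  (U=4, Y=1, V=1, Z=1, W=0, X=1) weight 1/1440
  … 4 more
Group by W:
  weight(W=0) = 1/96
  weight(W=1) = 1/32
Total weight = 1/96 + 1/32 = 1/24
P(W=0 | obs) = 1/96 / 1/24 = 1/4
P(W=1 | obs) = 1/32 / 1/24 = 3/4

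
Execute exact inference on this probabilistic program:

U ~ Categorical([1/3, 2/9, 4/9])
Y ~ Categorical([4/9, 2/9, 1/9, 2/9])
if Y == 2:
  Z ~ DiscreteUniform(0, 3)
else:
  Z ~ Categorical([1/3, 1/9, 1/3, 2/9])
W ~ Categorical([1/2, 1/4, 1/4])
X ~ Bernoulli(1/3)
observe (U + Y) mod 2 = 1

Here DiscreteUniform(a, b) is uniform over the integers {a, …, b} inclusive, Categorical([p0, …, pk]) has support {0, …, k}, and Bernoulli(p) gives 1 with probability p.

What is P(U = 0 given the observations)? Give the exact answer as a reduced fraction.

Enumerate traces; 144 have nonzero weight after conditioning:
  (U=0, Y=1, Z=0, W=0, X=0) weight 2/243
  (U=0, Y=1, Z=0, W=0, X=1) weight 1/243
  (U=0, Y=1, Z=0, W=1, X=0) weight 1/243
  (U=0, Y=1, Z=0, W=1, X=1) weight 1/486
  (U=0, Y=1, Z=0, W=2, X=0) weight 1/243
  (U=0, Y=1, Z=0, W=2, X=1) weight 1/486
  (U=0, Y=1, Z=1, W=0, X=0) weight 2/729
  (U=0, Y=1, Z=1, W=0, X=1) weight 1/729
  (U=1, Y=0, Z=0, W=0, X=0) weight 8/729
  (U=2, Y=1, Z=0, W=0, X=0) weight 8/729
  … 134 more
Group by U:
  weight(U=0) = 4/27
  weight(U=1) = 10/81
  weight(U=2) = 16/81
Total weight = 4/27 + 10/81 + 16/81 = 38/81
P(U=0 | obs) = 4/27 / 38/81 = 6/19
P(U=1 | obs) = 10/81 / 38/81 = 5/19
P(U=2 | obs) = 16/81 / 38/81 = 8/19

P(U = 0 | obs) = 6/19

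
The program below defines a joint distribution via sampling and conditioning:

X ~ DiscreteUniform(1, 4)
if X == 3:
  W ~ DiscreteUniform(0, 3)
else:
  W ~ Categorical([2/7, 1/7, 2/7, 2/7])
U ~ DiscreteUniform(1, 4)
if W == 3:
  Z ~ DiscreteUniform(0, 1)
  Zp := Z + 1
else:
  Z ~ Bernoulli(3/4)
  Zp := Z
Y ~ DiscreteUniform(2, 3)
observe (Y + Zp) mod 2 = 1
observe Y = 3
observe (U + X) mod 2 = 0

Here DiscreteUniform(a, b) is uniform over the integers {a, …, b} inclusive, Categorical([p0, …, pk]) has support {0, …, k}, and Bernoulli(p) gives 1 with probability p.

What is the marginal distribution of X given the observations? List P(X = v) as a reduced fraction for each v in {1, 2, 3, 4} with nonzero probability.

Enumerate traces; 32 have nonzero weight after conditioning:
  (X=1, W=0, U=1, Z=0, Y=3) weight 1/448
  (X=1, W=0, U=3, Z=0, Y=3) weight 1/448
  (X=1, W=1, U=1, Z=0, Y=3) weight 1/896
  (X=1, W=1, U=3, Z=0, Y=3) weight 1/896
  (X=1, W=2, U=1, Z=0, Y=3) weight 1/448
  (X=1, W=2, U=3, Z=0, Y=3) weight 1/448
  (X=1, W=3, U=1, Z=1, Y=3) weight 1/224
  (X=1, W=3, U=3, Z=1, Y=3) weight 1/224
  (X=2, W=0, U=2, Z=0, Y=3) weight 1/448
  (X=3, W=0, U=1, Z=0, Y=3) weight 1/512
  … 22 more
Group by X:
  weight(X=1) = 9/448
  weight(X=2) = 9/448
  weight(X=3) = 5/256
  weight(X=4) = 9/448
Total weight = 9/448 + 9/448 + 5/256 + 9/448 = 143/1792
P(X=1 | obs) = 9/448 / 143/1792 = 36/143
P(X=2 | obs) = 9/448 / 143/1792 = 36/143
P(X=3 | obs) = 5/256 / 143/1792 = 35/143
P(X=4 | obs) = 9/448 / 143/1792 = 36/143

P(X=1) = 36/143, P(X=2) = 36/143, P(X=3) = 35/143, P(X=4) = 36/143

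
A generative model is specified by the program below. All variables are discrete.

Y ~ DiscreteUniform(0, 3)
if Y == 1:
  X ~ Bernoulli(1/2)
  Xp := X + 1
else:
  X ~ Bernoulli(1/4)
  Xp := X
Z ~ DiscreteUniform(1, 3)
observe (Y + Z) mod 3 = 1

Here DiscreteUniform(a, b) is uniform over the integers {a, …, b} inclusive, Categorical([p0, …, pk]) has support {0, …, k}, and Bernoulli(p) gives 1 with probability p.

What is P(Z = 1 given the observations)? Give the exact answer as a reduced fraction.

Enumerate traces; 8 have nonzero weight after conditioning:
  (Y=0, X=0, Z=1) weight 1/16
  (Y=0, X=1, Z=1) weight 1/48
  (Y=1, X=0, Z=3) weight 1/24
  (Y=1, X=1, Z=3) weight 1/24
  (Y=2, X=0, Z=2) weight 1/16
  (Y=2, X=1, Z=2) weight 1/48
  (Y=3, X=0, Z=1) weight 1/16
  (Y=3, X=1, Z=1) weight 1/48
Group by Z:
  weight(Z=1) = 1/6
  weight(Z=2) = 1/12
  weight(Z=3) = 1/12
Total weight = 1/6 + 1/12 + 1/12 = 1/3
P(Z=1 | obs) = 1/6 / 1/3 = 1/2
P(Z=2 | obs) = 1/12 / 1/3 = 1/4
P(Z=3 | obs) = 1/12 / 1/3 = 1/4

P(Z = 1 | obs) = 1/2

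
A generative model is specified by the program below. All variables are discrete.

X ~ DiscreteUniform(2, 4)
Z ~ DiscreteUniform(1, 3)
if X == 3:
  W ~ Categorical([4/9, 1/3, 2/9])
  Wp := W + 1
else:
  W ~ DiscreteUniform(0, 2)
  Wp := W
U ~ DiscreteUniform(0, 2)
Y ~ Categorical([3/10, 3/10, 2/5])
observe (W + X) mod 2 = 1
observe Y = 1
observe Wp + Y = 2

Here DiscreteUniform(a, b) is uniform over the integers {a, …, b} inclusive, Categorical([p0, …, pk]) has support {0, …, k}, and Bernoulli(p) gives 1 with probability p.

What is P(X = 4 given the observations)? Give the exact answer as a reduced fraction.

P(X = 4 | obs) = 3/10

Enumerate traces; 27 have nonzero weight after conditioning:
  (X=2, Z=1, W=1, U=0, Y=1) weight 1/270
  (X=2, Z=1, W=1, U=1, Y=1) weight 1/270
  (X=2, Z=1, W=1, U=2, Y=1) weight 1/270
  (X=2, Z=2, W=1, U=0, Y=1) weight 1/270
  (X=2, Z=2, W=1, U=1, Y=1) weight 1/270
  (X=2, Z=2, W=1, U=2, Y=1) weight 1/270
  (X=2, Z=3, W=1, U=0, Y=1) weight 1/270
  (X=2, Z=3, W=1, U=1, Y=1) weight 1/270
  (X=3, Z=1, W=0, U=0, Y=1) weight 2/405
  (X=4, Z=1, W=1, U=0, Y=1) weight 1/270
  … 17 more
Group by X:
  weight(X=2) = 1/30
  weight(X=3) = 2/45
  weight(X=4) = 1/30
Total weight = 1/30 + 2/45 + 1/30 = 1/9
P(X=2 | obs) = 1/30 / 1/9 = 3/10
P(X=3 | obs) = 2/45 / 1/9 = 2/5
P(X=4 | obs) = 1/30 / 1/9 = 3/10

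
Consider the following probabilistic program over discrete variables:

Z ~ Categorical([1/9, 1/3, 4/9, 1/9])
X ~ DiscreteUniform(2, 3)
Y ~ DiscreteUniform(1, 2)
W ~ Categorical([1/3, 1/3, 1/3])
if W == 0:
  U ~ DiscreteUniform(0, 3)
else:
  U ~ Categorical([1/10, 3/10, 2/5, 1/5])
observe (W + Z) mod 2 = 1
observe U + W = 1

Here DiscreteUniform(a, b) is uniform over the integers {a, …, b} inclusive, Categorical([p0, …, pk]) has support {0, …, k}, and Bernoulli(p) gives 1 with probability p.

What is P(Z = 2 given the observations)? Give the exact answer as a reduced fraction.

P(Z = 2 | obs) = 4/15

Enumerate traces; 16 have nonzero weight after conditioning:
  (Z=0, X=2, Y=1, W=1, U=0) weight 1/1080
  (Z=0, X=2, Y=2, W=1, U=0) weight 1/1080
  (Z=0, X=3, Y=1, W=1, U=0) weight 1/1080
  (Z=0, X=3, Y=2, W=1, U=0) weight 1/1080
  (Z=1, X=2, Y=1, W=0, U=1) weight 1/144
  (Z=1, X=2, Y=2, W=0, U=1) weight 1/144
  (Z=1, X=3, Y=1, W=0, U=1) weight 1/144
  (Z=1, X=3, Y=2, W=0, U=1) weight 1/144
  (Z=2, X=2, Y=1, W=1, U=0) weight 1/270
  (Z=3, X=2, Y=1, W=0, U=1) weight 1/432
  … 6 more
Group by Z:
  weight(Z=0) = 1/270
  weight(Z=1) = 1/36
  weight(Z=2) = 2/135
  weight(Z=3) = 1/108
Total weight = 1/270 + 1/36 + 2/135 + 1/108 = 1/18
P(Z=0 | obs) = 1/270 / 1/18 = 1/15
P(Z=1 | obs) = 1/36 / 1/18 = 1/2
P(Z=2 | obs) = 2/135 / 1/18 = 4/15
P(Z=3 | obs) = 1/108 / 1/18 = 1/6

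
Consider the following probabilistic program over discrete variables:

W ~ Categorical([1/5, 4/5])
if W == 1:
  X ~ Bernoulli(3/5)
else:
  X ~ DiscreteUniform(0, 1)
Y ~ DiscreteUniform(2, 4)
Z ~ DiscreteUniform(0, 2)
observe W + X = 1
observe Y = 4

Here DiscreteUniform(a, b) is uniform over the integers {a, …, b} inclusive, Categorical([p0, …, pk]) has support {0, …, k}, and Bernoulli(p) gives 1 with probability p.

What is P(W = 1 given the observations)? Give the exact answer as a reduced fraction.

P(W = 1 | obs) = 16/21

Enumerate traces; 6 have nonzero weight after conditioning:
  (W=0, X=1, Y=4, Z=0) weight 1/90
  (W=0, X=1, Y=4, Z=1) weight 1/90
  (W=0, X=1, Y=4, Z=2) weight 1/90
  (W=1, X=0, Y=4, Z=0) weight 8/225
  (W=1, X=0, Y=4, Z=1) weight 8/225
  (W=1, X=0, Y=4, Z=2) weight 8/225
Group by W:
  weight(W=0) = 1/30
  weight(W=1) = 8/75
Total weight = 1/30 + 8/75 = 7/50
P(W=0 | obs) = 1/30 / 7/50 = 5/21
P(W=1 | obs) = 8/75 / 7/50 = 16/21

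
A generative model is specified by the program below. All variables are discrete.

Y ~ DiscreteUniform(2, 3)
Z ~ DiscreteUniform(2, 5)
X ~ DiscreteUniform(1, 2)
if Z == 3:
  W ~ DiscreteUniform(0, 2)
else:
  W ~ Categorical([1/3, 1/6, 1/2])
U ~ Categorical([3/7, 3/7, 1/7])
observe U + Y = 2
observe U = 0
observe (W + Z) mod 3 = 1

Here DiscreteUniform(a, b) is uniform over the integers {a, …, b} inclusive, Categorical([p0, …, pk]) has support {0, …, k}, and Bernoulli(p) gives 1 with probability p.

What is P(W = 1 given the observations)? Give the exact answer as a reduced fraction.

P(W = 1 | obs) = 1/5

Enumerate traces; 8 have nonzero weight after conditioning:
  (Y=2, Z=2, X=1, W=2, U=0) weight 3/224
  (Y=2, Z=2, X=2, W=2, U=0) weight 3/224
  (Y=2, Z=3, X=1, W=1, U=0) weight 1/112
  (Y=2, Z=3, X=2, W=1, U=0) weight 1/112
  (Y=2, Z=4, X=1, W=0, U=0) weight 1/112
  (Y=2, Z=4, X=2, W=0, U=0) weight 1/112
  (Y=2, Z=5, X=1, W=2, U=0) weight 3/224
  (Y=2, Z=5, X=2, W=2, U=0) weight 3/224
Group by W:
  weight(W=0) = 1/56
  weight(W=1) = 1/56
  weight(W=2) = 3/56
Total weight = 1/56 + 1/56 + 3/56 = 5/56
P(W=0 | obs) = 1/56 / 5/56 = 1/5
P(W=1 | obs) = 1/56 / 5/56 = 1/5
P(W=2 | obs) = 3/56 / 5/56 = 3/5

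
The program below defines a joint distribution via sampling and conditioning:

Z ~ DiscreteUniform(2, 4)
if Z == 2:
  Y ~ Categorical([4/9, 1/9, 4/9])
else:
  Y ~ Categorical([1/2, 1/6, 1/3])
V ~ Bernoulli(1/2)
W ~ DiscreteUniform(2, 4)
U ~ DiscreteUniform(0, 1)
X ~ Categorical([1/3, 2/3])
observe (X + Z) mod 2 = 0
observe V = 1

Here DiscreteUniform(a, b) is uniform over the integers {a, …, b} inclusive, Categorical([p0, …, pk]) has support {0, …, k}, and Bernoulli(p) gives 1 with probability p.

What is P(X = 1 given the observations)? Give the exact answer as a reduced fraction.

Enumerate traces; 54 have nonzero weight after conditioning:
  (Z=2, Y=0, V=1, W=2, U=0, X=0) weight 1/243
  (Z=2, Y=0, V=1, W=2, U=1, X=0) weight 1/243
  (Z=2, Y=0, V=1, W=3, U=0, X=0) weight 1/243
  (Z=2, Y=0, V=1, W=3, U=1, X=0) weight 1/243
  (Z=2, Y=0, V=1, W=4, U=0, X=0) weight 1/243
  (Z=2, Y=0, V=1, W=4, U=1, X=0) weight 1/243
  (Z=2, Y=1, V=1, W=2, U=0, X=0) weight 1/972
  (Z=2, Y=1, V=1, W=2, U=1, X=0) weight 1/972
  (Z=3, Y=0, V=1, W=2, U=0, X=1) weight 1/108
  … 45 more
Group by X:
  weight(X=0) = 1/9
  weight(X=1) = 1/9
Total weight = 1/9 + 1/9 = 2/9
P(X=0 | obs) = 1/9 / 2/9 = 1/2
P(X=1 | obs) = 1/9 / 2/9 = 1/2

P(X = 1 | obs) = 1/2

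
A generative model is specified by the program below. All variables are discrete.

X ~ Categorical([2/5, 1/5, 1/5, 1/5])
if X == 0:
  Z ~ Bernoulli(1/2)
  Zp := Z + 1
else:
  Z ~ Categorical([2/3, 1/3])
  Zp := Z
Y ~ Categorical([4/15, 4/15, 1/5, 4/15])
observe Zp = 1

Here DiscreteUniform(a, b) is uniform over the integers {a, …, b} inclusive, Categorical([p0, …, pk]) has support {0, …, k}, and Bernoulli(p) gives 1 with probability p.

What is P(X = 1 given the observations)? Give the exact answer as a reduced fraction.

P(X = 1 | obs) = 1/6

Enumerate traces; 16 have nonzero weight after conditioning:
  (X=0, Z=0, Y=0) weight 4/75
  (X=0, Z=0, Y=1) weight 4/75
  (X=0, Z=0, Y=2) weight 1/25
  (X=0, Z=0, Y=3) weight 4/75
  (X=1, Z=1, Y=0) weight 4/225
  (X=1, Z=1, Y=1) weight 4/225
  (X=1, Z=1, Y=2) weight 1/75
  (X=1, Z=1, Y=3) weight 4/225
  (X=2, Z=1, Y=0) weight 4/225
  (X=3, Z=1, Y=0) weight 4/225
  … 6 more
Group by X:
  weight(X=0) = 1/5
  weight(X=1) = 1/15
  weight(X=2) = 1/15
  weight(X=3) = 1/15
Total weight = 1/5 + 1/15 + 1/15 + 1/15 = 2/5
P(X=0 | obs) = 1/5 / 2/5 = 1/2
P(X=1 | obs) = 1/15 / 2/5 = 1/6
P(X=2 | obs) = 1/15 / 2/5 = 1/6
P(X=3 | obs) = 1/15 / 2/5 = 1/6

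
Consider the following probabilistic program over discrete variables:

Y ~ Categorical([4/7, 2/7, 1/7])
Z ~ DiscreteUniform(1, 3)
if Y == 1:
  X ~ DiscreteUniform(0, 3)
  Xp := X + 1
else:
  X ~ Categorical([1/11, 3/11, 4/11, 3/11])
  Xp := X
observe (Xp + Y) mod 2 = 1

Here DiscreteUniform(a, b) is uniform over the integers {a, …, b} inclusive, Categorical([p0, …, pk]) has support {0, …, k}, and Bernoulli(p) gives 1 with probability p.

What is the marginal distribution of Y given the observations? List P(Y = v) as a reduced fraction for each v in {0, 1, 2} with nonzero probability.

Enumerate traces; 18 have nonzero weight after conditioning:
  (Y=0, Z=1, X=1) weight 4/77
  (Y=0, Z=1, X=3) weight 4/77
  (Y=0, Z=2, X=1) weight 4/77
  (Y=0, Z=2, X=3) weight 4/77
  (Y=0, Z=3, X=1) weight 4/77
  (Y=0, Z=3, X=3) weight 4/77
  (Y=1, Z=1, X=1) weight 1/42
  (Y=1, Z=1, X=3) weight 1/42
  (Y=2, Z=1, X=1) weight 1/77
  … 9 more
Group by Y:
  weight(Y=0) = 24/77
  weight(Y=1) = 1/7
  weight(Y=2) = 6/77
Total weight = 24/77 + 1/7 + 6/77 = 41/77
P(Y=0 | obs) = 24/77 / 41/77 = 24/41
P(Y=1 | obs) = 1/7 / 41/77 = 11/41
P(Y=2 | obs) = 6/77 / 41/77 = 6/41

P(Y=0) = 24/41, P(Y=1) = 11/41, P(Y=2) = 6/41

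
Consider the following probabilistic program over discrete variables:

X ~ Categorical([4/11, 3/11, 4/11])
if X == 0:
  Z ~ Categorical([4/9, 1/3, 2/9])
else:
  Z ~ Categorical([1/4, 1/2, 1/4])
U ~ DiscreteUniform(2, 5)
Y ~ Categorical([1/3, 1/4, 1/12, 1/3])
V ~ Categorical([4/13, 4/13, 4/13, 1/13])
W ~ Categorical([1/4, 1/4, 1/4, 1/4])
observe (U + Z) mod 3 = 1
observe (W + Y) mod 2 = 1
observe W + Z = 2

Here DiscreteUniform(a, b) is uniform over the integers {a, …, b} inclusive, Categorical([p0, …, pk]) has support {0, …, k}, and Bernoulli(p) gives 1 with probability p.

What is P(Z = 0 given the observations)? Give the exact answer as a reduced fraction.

P(Z = 0 | obs) = 889/3089

Enumerate traces; 96 have nonzero weight after conditioning:
  (X=0, Z=0, U=4, Y=1, V=0, W=2) weight 1/1287
  (X=0, Z=0, U=4, Y=1, V=1, W=2) weight 1/1287
  (X=0, Z=0, U=4, Y=1, V=2, W=2) weight 1/1287
  (X=0, Z=0, U=4, Y=1, V=3, W=2) weight 1/5148
  (X=0, Z=0, U=4, Y=3, V=0, W=2) weight 4/3861
  (X=0, Z=0, U=4, Y=3, V=1, W=2) weight 4/3861
  (X=0, Z=0, U=4, Y=3, V=2, W=2) weight 4/3861
  (X=0, Z=0, U=4, Y=3, V=3, W=2) weight 1/3861
  (X=0, Z=1, U=3, Y=0, V=0, W=1) weight 1/1287
  (X=0, Z=2, U=2, Y=1, V=0, W=0) weight 1/2574
  … 86 more
Group by Z:
  weight(Z=0) = 889/76032
  weight(Z=1) = 145/12672
  weight(Z=2) = 665/38016
Total weight = 889/76032 + 145/12672 + 665/38016 = 3089/76032
P(Z=0 | obs) = 889/76032 / 3089/76032 = 889/3089
P(Z=1 | obs) = 145/12672 / 3089/76032 = 870/3089
P(Z=2 | obs) = 665/38016 / 3089/76032 = 1330/3089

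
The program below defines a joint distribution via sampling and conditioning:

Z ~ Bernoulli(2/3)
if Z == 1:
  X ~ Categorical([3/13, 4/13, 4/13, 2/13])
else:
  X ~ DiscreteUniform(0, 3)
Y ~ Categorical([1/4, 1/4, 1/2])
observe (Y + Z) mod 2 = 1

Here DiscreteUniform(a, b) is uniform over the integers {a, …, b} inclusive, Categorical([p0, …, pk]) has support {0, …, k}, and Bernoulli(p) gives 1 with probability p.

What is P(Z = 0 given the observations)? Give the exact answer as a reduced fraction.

Enumerate traces; 12 have nonzero weight after conditioning:
  (Z=0, X=0, Y=1) weight 1/48
  (Z=0, X=1, Y=1) weight 1/48
  (Z=0, X=2, Y=1) weight 1/48
  (Z=0, X=3, Y=1) weight 1/48
  (Z=1, X=0, Y=0) weight 1/26
  (Z=1, X=0, Y=2) weight 1/13
  (Z=1, X=1, Y=0) weight 2/39
  (Z=1, X=1, Y=2) weight 4/39
  … 4 more
Group by Z:
  weight(Z=0) = 1/12
  weight(Z=1) = 1/2
Total weight = 1/12 + 1/2 = 7/12
P(Z=0 | obs) = 1/12 / 7/12 = 1/7
P(Z=1 | obs) = 1/2 / 7/12 = 6/7

P(Z = 0 | obs) = 1/7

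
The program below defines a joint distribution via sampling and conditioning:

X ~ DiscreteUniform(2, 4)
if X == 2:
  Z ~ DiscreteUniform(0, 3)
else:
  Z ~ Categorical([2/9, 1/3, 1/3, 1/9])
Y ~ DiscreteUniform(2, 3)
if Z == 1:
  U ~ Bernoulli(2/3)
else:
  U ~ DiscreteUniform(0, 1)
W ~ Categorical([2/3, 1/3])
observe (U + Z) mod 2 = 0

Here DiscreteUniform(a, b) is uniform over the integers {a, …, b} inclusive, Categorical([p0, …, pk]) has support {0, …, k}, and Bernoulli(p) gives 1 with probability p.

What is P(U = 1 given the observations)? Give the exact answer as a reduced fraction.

Enumerate traces; 48 have nonzero weight after conditioning:
  (X=2, Z=0, Y=2, U=0, W=0) weight 1/72
  (X=2, Z=0, Y=2, U=0, W=1) weight 1/144
  (X=2, Z=0, Y=3, U=0, W=0) weight 1/72
  (X=2, Z=0, Y=3, U=0, W=1) weight 1/144
  (X=2, Z=1, Y=2, U=1, W=0) weight 1/54
  (X=2, Z=1, Y=2, U=1, W=1) weight 1/108
  (X=2, Z=1, Y=3, U=1, W=0) weight 1/54
  (X=2, Z=1, Y=3, U=1, W=1) weight 1/108
  … 40 more
Group by U:
  weight(U=0) = 29/108
  weight(U=1) = 61/216
Total weight = 29/108 + 61/216 = 119/216
P(U=0 | obs) = 29/108 / 119/216 = 58/119
P(U=1 | obs) = 61/216 / 119/216 = 61/119

P(U = 1 | obs) = 61/119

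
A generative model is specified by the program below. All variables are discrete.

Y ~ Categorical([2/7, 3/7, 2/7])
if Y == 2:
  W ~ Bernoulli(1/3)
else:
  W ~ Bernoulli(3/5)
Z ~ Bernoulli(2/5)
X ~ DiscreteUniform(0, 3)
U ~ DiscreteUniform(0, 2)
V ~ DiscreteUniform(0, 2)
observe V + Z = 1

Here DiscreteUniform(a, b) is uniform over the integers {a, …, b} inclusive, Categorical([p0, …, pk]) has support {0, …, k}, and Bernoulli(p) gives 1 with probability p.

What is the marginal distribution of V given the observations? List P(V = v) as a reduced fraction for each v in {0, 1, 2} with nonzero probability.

P(V=0) = 2/5, P(V=1) = 3/5

Enumerate traces; 144 have nonzero weight after conditioning:
  (Y=0, W=0, Z=0, X=0, U=0, V=1) weight 1/525
  (Y=0, W=0, Z=0, X=0, U=1, V=1) weight 1/525
  (Y=0, W=0, Z=0, X=0, U=2, V=1) weight 1/525
  (Y=0, W=0, Z=0, X=1, U=0, V=1) weight 1/525
  (Y=0, W=0, Z=0, X=1, U=1, V=1) weight 1/525
  (Y=0, W=0, Z=0, X=1, U=2, V=1) weight 1/525
  (Y=0, W=0, Z=0, X=2, U=0, V=1) weight 1/525
  (Y=0, W=0, Z=0, X=2, U=1, V=1) weight 1/525
  (Y=0, W=0, Z=1, X=0, U=0, V=0) weight 2/1575
  … 135 more
Group by V:
  weight(V=0) = 2/15
  weight(V=1) = 1/5
Total weight = 2/15 + 1/5 = 1/3
P(V=0 | obs) = 2/15 / 1/3 = 2/5
P(V=1 | obs) = 1/5 / 1/3 = 3/5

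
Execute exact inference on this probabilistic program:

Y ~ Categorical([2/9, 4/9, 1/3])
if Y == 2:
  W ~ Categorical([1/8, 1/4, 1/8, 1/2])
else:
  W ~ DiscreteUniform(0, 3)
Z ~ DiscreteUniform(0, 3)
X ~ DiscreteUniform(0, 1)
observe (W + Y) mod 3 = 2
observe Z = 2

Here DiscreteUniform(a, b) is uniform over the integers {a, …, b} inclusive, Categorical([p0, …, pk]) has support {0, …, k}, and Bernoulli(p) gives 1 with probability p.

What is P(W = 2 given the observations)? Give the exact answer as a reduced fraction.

P(W = 2 | obs) = 4/27

Enumerate traces; 8 have nonzero weight after conditioning:
  (Y=0, W=2, Z=2, X=0) weight 1/144
  (Y=0, W=2, Z=2, X=1) weight 1/144
  (Y=1, W=1, Z=2, X=0) weight 1/72
  (Y=1, W=1, Z=2, X=1) weight 1/72
  (Y=2, W=0, Z=2, X=0) weight 1/192
  (Y=2, W=0, Z=2, X=1) weight 1/192
  (Y=2, W=3, Z=2, X=0) weight 1/48
  (Y=2, W=3, Z=2, X=1) weight 1/48
Group by W:
  weight(W=0) = 1/96
  weight(W=1) = 1/36
  weight(W=2) = 1/72
  weight(W=3) = 1/24
Total weight = 1/96 + 1/36 + 1/72 + 1/24 = 3/32
P(W=0 | obs) = 1/96 / 3/32 = 1/9
P(W=1 | obs) = 1/36 / 3/32 = 8/27
P(W=2 | obs) = 1/72 / 3/32 = 4/27
P(W=3 | obs) = 1/24 / 3/32 = 4/9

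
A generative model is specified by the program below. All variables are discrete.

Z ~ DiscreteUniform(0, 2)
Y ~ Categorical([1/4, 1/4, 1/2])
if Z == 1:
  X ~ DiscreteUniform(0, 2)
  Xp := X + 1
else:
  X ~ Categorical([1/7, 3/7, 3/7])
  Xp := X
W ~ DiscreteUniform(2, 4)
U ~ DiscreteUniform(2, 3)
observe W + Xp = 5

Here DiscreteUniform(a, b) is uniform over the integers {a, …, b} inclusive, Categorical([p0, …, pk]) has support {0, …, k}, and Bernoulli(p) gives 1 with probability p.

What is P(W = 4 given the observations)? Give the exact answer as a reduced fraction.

P(W = 4 | obs) = 25/57

Enumerate traces; 42 have nonzero weight after conditioning:
  (Z=0, Y=0, X=1, W=4, U=2) weight 1/168
  (Z=0, Y=0, X=1, W=4, U=3) weight 1/168
  (Z=0, Y=0, X=2, W=3, U=2) weight 1/168
  (Z=0, Y=0, X=2, W=3, U=3) weight 1/168
  (Z=0, Y=1, X=1, W=4, U=2) weight 1/168
  (Z=0, Y=1, X=1, W=4, U=3) weight 1/168
  (Z=0, Y=1, X=2, W=3, U=2) weight 1/168
  (Z=0, Y=1, X=2, W=3, U=3) weight 1/168
  (Z=1, Y=0, X=2, W=2, U=2) weight 1/216
  … 33 more
Group by W:
  weight(W=2) = 1/27
  weight(W=3) = 25/189
  weight(W=4) = 25/189
Total weight = 1/27 + 25/189 + 25/189 = 19/63
P(W=2 | obs) = 1/27 / 19/63 = 7/57
P(W=3 | obs) = 25/189 / 19/63 = 25/57
P(W=4 | obs) = 25/189 / 19/63 = 25/57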